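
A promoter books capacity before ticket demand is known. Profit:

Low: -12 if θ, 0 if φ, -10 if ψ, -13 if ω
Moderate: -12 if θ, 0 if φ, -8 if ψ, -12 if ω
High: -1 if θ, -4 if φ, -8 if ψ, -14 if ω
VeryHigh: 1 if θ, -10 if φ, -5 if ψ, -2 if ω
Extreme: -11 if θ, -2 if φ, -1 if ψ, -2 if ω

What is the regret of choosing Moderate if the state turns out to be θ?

13

Best payoff under θ is 1.
Regret = 1 − (-12) = 13.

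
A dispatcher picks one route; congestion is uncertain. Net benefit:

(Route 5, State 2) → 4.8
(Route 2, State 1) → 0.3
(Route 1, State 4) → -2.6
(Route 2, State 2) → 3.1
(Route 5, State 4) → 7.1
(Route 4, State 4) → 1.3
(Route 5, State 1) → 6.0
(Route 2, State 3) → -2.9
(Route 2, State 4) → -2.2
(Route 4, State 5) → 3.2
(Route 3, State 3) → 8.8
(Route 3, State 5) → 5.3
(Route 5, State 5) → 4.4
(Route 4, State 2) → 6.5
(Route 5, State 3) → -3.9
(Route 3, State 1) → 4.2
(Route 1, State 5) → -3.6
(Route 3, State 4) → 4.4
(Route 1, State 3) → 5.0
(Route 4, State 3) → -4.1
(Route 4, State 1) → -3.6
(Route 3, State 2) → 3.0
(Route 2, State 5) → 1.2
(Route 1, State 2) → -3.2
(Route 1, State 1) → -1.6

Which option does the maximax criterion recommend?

Route 3

Row maxima: Route 1=5.0, Route 2=3.1, Route 3=8.8, Route 4=6.5, Route 5=7.1
Best best-case = 8.8 → Route 3.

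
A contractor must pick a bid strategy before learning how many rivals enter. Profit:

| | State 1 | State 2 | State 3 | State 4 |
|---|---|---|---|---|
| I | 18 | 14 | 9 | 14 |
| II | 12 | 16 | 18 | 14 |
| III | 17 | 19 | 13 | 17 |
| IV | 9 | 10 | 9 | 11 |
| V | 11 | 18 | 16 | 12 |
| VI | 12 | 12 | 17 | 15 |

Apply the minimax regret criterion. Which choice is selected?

III

Column bests: State 1=18, State 2=19, State 3=18, State 4=17.
I regrets: 0, 5, 9, 3 → max 9
II regrets: 6, 3, 0, 3 → max 6
III regrets: 1, 0, 5, 0 → max 5
IV regrets: 9, 9, 9, 6 → max 9
V regrets: 7, 1, 2, 5 → max 7
VI regrets: 6, 7, 1, 2 → max 7
Smallest max regret = 5 → III.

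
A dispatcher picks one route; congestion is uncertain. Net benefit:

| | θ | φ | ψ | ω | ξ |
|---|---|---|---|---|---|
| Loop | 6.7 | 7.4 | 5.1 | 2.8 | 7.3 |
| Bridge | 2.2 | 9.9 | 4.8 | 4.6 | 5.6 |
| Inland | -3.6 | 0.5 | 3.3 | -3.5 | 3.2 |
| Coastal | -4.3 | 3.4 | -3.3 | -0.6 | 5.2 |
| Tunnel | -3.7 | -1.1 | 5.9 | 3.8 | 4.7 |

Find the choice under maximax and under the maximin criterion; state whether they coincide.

maximax → Bridge; maximin → Loop (disagree)

Row maxima: Loop=7.4, Bridge=9.9, Inland=3.3, Coastal=5.2, Tunnel=5.9
Best best-case = 9.9 → Bridge.
Row minima: Loop=2.8, Bridge=2.2, Inland=-3.6, Coastal=-4.3, Tunnel=-3.7
Best worst-case = 2.8 → Loop.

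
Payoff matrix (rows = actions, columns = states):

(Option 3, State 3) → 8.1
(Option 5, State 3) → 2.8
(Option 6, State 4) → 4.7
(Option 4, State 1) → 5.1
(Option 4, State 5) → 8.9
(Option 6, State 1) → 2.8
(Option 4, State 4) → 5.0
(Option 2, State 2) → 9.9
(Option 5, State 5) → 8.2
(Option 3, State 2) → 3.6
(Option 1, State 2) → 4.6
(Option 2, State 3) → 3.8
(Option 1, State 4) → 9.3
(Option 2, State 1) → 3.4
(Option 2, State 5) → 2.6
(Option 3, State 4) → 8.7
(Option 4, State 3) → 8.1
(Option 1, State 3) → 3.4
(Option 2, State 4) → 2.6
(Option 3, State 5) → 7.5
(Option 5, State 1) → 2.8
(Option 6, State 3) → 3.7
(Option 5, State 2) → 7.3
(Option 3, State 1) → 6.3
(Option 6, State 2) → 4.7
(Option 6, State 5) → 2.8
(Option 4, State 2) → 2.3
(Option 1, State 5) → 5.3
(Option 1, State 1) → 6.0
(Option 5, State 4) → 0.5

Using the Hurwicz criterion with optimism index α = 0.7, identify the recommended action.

Option 2

Option 1: 0.7·9.3 + 0.3·3.4 = 7.53
Option 2: 0.7·9.9 + 0.3·2.6 = 7.71
Option 3: 0.7·8.7 + 0.3·3.6 = 7.17
Option 4: 0.7·8.9 + 0.3·2.3 = 6.92
Option 5: 0.7·8.2 + 0.3·0.5 = 5.89
Option 6: 0.7·4.7 + 0.3·2.8 = 4.13
Highest Hurwicz score = 7.71 → Option 2.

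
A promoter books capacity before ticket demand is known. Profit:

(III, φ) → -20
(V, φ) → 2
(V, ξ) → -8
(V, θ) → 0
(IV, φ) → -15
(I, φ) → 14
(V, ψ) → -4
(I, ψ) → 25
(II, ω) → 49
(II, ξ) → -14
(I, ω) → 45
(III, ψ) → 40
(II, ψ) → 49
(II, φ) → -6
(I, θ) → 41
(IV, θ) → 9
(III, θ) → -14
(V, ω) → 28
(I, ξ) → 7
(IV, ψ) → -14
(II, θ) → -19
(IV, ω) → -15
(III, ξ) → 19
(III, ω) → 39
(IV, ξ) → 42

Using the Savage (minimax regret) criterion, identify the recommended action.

I

Column bests: θ=41, φ=14, ψ=49, ω=49, ξ=42.
I regrets: 0, 0, 24, 4, 35 → max 35
II regrets: 60, 20, 0, 0, 56 → max 60
III regrets: 55, 34, 9, 10, 23 → max 55
IV regrets: 32, 29, 63, 64, 0 → max 64
V regrets: 41, 12, 53, 21, 50 → max 53
Smallest max regret = 35 → I.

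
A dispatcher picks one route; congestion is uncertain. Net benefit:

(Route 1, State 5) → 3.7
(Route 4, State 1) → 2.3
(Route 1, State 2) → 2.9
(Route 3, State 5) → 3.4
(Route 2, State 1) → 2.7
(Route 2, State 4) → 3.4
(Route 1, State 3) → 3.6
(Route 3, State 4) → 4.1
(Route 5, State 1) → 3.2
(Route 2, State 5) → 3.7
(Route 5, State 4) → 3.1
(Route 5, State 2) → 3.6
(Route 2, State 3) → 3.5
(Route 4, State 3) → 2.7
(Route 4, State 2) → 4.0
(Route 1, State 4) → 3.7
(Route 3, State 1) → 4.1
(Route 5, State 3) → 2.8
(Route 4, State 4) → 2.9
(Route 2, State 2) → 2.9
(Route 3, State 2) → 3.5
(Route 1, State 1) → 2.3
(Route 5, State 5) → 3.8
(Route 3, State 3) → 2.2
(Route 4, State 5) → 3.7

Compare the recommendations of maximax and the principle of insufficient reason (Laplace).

maximax → Route 3; laplace → Route 3 (agree)

Row maxima: Route 1=3.7, Route 2=3.7, Route 3=4.1, Route 4=4.0, Route 5=3.8
Best best-case = 4.1 → Route 3.
Row averages: Route 1=3.24, Route 2=3.24, Route 3=3.46, Route 4=3.12, Route 5=3.3
Highest average = 3.46 → Route 3.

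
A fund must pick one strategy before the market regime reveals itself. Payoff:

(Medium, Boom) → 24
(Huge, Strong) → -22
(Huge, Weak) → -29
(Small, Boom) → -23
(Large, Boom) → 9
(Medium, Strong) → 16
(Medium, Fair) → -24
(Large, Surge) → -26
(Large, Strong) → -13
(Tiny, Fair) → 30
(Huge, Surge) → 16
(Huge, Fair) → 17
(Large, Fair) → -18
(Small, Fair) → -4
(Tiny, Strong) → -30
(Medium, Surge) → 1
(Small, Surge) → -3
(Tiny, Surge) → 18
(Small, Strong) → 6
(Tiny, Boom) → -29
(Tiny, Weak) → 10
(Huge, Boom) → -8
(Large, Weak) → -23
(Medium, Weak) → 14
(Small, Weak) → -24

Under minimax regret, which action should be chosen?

Column bests: Weak=14, Fair=30, Strong=16, Boom=24, Surge=18.
Tiny regrets: 4, 0, 46, 53, 0 → max 53
Small regrets: 38, 34, 10, 47, 21 → max 47
Medium regrets: 0, 54, 0, 0, 17 → max 54
Large regrets: 37, 48, 29, 15, 44 → max 48
Huge regrets: 43, 13, 38, 32, 2 → max 43
Smallest max regret = 43 → Huge.

Huge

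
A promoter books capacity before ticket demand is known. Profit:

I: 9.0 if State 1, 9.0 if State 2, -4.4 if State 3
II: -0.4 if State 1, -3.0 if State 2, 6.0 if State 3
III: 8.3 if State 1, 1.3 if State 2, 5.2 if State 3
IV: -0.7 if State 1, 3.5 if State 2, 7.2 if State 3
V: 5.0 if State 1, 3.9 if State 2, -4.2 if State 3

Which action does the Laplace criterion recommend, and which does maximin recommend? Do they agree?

Row averages: I=68/15, II=13/15, III=74/15, IV=10/3, V=47/30
Highest average = 74/15 → III.
Row minima: I=-4.4, II=-3.0, III=1.3, IV=-0.7, V=-4.2
Best worst-case = 1.3 → III.

laplace → III; maximin → III (agree)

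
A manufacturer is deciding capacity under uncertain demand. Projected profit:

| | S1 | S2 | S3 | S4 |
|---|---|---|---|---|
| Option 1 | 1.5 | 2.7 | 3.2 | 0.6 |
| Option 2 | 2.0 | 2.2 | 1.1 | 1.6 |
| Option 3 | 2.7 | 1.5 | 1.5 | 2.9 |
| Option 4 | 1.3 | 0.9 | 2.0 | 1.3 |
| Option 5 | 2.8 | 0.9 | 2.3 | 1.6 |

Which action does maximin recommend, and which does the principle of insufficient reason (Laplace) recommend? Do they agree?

Row minima: Option 1=0.6, Option 2=1.1, Option 3=1.5, Option 4=0.9, Option 5=0.9
Best worst-case = 1.5 → Option 3.
Row averages: Option 1=2, Option 2=1.725, Option 3=2.15, Option 4=1.375, Option 5=1.9
Highest average = 2.15 → Option 3.

maximin → Option 3; laplace → Option 3 (agree)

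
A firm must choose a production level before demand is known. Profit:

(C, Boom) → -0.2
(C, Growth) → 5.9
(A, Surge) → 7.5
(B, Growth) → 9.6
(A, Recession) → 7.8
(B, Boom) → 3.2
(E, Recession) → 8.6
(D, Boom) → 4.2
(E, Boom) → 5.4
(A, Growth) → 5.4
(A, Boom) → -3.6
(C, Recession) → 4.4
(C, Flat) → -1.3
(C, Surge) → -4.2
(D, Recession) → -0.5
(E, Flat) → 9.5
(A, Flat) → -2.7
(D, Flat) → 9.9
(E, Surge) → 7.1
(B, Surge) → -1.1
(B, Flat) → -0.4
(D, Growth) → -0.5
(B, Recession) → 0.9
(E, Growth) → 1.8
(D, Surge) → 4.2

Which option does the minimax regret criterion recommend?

E

Column bests: Recession=8.6, Flat=9.9, Growth=9.6, Boom=5.4, Surge=7.5.
A regrets: 0.8, 12.6, 4.2, 9.0, 0.0 → max 12.6
B regrets: 7.7, 10.3, 0.0, 2.2, 8.6 → max 10.3
C regrets: 4.2, 11.2, 3.7, 5.6, 11.7 → max 11.7
D regrets: 9.1, 0.0, 10.1, 1.2, 3.3 → max 10.1
E regrets: 0.0, 0.4, 7.8, 0.0, 0.4 → max 7.8
Smallest max regret = 7.8 → E.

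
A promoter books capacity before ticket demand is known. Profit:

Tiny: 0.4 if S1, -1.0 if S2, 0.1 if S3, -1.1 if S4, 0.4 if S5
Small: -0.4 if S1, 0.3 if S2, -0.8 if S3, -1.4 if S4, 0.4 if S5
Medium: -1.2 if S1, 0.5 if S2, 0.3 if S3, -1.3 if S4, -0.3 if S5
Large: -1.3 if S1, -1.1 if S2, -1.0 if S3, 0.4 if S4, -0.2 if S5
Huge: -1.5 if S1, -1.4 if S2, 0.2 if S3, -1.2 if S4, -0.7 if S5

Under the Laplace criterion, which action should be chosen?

Tiny

Row averages: Tiny=-0.24, Small=-0.38, Medium=-0.4, Large=-0.64, Huge=-0.92
Highest average = -0.24 → Tiny.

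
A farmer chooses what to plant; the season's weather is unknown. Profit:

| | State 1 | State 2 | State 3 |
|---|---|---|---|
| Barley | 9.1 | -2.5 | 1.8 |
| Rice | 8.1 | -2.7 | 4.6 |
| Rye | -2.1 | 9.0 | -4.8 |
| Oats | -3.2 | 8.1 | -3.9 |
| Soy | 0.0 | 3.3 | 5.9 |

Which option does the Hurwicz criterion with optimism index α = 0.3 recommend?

Soy

Barley: 0.3·9.1 + 0.7·(-2.5) = 0.98
Rice: 0.3·8.1 + 0.7·(-2.7) = 0.54
Rye: 0.3·9.0 + 0.7·(-4.8) = -0.66
Oats: 0.3·8.1 + 0.7·(-3.9) = -0.3
Soy: 0.3·5.9 + 0.7·0.0 = 1.77
Highest Hurwicz score = 1.77 → Soy.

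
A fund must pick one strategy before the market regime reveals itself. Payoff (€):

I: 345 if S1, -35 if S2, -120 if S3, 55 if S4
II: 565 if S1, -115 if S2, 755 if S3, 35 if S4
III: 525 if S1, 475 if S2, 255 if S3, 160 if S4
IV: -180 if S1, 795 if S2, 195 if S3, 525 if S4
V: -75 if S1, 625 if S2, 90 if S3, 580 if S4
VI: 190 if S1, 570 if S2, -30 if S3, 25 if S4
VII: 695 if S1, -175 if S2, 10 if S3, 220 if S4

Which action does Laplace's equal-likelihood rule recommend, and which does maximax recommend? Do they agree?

laplace → III; maximax → IV (disagree)

Row averages: I=61.25, II=310, III=353.75, IV=333.75, V=305, VI=188.75, VII=187.5
Highest average = 353.75 → III.
Row maxima: I=345, II=755, III=525, IV=795, V=625, VI=570, VII=695
Best best-case = 795 → IV.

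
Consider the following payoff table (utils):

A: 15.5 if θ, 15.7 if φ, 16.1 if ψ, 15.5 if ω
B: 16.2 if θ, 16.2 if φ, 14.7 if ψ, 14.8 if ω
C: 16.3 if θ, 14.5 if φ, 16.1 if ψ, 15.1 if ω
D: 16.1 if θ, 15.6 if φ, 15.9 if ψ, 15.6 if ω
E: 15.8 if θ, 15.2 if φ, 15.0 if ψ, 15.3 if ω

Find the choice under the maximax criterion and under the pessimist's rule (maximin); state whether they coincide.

maximax → C; maximin → D (disagree)

Row maxima: A=16.1, B=16.2, C=16.3, D=16.1, E=15.8
Best best-case = 16.3 → C.
Row minima: A=15.5, B=14.7, C=14.5, D=15.6, E=15.0
Best worst-case = 15.6 → D.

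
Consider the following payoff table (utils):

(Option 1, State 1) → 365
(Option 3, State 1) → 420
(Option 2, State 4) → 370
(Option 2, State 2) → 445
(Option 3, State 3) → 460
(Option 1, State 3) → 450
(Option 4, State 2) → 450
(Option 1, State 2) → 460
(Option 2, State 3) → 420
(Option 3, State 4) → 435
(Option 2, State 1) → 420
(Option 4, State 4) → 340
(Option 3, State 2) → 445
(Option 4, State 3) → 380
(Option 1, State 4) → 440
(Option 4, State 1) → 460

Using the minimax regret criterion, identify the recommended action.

Option 3

Column bests: State 1=460, State 2=460, State 3=460, State 4=440.
Option 1 regrets: 95, 0, 10, 0 → max 95
Option 2 regrets: 40, 15, 40, 70 → max 70
Option 3 regrets: 40, 15, 0, 5 → max 40
Option 4 regrets: 0, 10, 80, 100 → max 100
Smallest max regret = 40 → Option 3.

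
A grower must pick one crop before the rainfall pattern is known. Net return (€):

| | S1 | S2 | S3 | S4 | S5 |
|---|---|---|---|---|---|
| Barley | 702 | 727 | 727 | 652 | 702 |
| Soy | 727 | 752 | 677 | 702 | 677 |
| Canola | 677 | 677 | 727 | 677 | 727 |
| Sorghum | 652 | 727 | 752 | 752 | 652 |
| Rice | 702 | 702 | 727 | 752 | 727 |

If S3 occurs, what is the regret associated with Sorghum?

0

Best payoff under S3 is 752.
Regret = 752 − 752 = 0.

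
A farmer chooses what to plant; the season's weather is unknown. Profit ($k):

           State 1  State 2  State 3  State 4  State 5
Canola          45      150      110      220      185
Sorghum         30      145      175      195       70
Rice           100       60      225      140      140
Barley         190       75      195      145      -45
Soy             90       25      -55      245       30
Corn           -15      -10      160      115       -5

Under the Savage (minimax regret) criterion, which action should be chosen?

Rice

Column bests: State 1=190, State 2=150, State 3=225, State 4=245, State 5=185.
Canola regrets: 145, 0, 115, 25, 0 → max 145
Sorghum regrets: 160, 5, 50, 50, 115 → max 160
Rice regrets: 90, 90, 0, 105, 45 → max 105
Barley regrets: 0, 75, 30, 100, 230 → max 230
Soy regrets: 100, 125, 280, 0, 155 → max 280
Corn regrets: 205, 160, 65, 130, 190 → max 205
Smallest max regret = 105 → Rice.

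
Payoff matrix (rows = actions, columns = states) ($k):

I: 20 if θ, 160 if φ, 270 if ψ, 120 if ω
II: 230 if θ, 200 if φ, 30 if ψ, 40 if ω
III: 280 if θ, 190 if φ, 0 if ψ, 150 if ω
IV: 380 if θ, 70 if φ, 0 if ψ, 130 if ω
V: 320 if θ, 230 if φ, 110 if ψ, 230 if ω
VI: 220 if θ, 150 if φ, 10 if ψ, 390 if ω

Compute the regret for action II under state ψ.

240

Best payoff under ψ is 270.
Regret = 270 − 30 = 240.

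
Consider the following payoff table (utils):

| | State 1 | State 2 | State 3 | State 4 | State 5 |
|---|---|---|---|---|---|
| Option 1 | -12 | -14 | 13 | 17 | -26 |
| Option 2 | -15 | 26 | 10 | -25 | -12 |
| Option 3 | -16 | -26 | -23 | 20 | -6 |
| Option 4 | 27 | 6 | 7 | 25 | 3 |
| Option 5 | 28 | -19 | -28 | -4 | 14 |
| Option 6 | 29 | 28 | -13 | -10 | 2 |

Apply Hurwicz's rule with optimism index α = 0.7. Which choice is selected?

Option 4

Option 1: 0.7·17 + 0.3·(-26) = 4.1
Option 2: 0.7·26 + 0.3·(-25) = 10.7
Option 3: 0.7·20 + 0.3·(-26) = 6.2
Option 4: 0.7·27 + 0.3·3 = 19.8
Option 5: 0.7·28 + 0.3·(-28) = 11.2
Option 6: 0.7·29 + 0.3·(-13) = 16.4
Highest Hurwicz score = 19.8 → Option 4.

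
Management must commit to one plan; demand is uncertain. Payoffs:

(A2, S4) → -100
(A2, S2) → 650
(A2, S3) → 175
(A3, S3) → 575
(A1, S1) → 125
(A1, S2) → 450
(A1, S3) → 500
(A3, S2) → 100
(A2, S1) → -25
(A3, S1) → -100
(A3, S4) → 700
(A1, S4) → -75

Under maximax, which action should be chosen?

Row maxima: A1=500, A2=650, A3=700
Best best-case = 700 → A3.

A3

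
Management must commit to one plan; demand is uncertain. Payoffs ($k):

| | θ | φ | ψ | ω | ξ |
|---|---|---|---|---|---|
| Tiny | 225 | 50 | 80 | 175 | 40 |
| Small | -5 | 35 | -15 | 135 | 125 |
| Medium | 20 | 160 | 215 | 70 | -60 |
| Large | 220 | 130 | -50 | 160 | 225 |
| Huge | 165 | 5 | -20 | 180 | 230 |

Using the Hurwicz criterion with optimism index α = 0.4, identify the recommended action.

Tiny

Tiny: 0.4·225 + 0.6·40 = 114
Small: 0.4·135 + 0.6·(-15) = 45
Medium: 0.4·215 + 0.6·(-60) = 50
Large: 0.4·225 + 0.6·(-50) = 60
Huge: 0.4·230 + 0.6·(-20) = 80
Highest Hurwicz score = 114 → Tiny.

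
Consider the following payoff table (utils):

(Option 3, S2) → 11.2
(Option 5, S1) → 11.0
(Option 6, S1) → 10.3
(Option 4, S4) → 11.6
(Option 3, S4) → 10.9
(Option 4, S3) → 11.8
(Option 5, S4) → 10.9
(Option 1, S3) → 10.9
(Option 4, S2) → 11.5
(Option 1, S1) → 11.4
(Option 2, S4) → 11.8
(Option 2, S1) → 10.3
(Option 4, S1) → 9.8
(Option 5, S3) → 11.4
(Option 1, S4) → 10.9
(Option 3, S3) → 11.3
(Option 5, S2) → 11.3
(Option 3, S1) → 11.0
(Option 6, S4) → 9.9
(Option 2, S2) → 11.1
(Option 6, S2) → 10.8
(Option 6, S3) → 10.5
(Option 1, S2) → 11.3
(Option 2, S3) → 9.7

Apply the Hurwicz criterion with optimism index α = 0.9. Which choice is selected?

Option 4

Option 1: 0.9·11.4 + 0.1·10.9 = 11.35
Option 2: 0.9·11.8 + 0.1·9.7 = 11.59
Option 3: 0.9·11.3 + 0.1·10.9 = 11.26
Option 4: 0.9·11.8 + 0.1·9.8 = 11.6
Option 5: 0.9·11.4 + 0.1·10.9 = 11.35
Option 6: 0.9·10.8 + 0.1·9.9 = 10.71
Highest Hurwicz score = 11.6 → Option 4.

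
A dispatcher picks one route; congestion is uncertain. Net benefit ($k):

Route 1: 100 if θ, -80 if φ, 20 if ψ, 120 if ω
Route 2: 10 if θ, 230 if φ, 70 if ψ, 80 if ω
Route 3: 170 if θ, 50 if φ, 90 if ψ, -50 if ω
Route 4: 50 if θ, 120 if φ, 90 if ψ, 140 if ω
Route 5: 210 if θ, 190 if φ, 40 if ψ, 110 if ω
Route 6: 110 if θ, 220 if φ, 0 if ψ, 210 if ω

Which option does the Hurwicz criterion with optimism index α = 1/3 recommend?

Route 1: 1/3·120 + 2/3·(-80) = -40/3
Route 2: 1/3·230 + 2/3·10 = 250/3
Route 3: 1/3·170 + 2/3·(-50) = 70/3
Route 4: 1/3·140 + 2/3·50 = 80
Route 5: 1/3·210 + 2/3·40 = 290/3
Route 6: 1/3·220 + 2/3·0 = 220/3
Highest Hurwicz score = 290/3 → Route 5.

Route 5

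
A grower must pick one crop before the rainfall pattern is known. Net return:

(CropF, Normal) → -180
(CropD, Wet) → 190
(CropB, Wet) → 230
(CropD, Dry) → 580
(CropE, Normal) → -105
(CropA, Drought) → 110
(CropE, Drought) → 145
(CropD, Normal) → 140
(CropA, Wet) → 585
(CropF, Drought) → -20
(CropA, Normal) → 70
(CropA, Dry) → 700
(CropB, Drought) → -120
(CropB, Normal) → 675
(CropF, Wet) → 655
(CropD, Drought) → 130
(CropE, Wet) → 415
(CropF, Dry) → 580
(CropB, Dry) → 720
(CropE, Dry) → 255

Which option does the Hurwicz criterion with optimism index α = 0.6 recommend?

CropE: 0.6·415 + 0.4·(-105) = 207
CropA: 0.6·700 + 0.4·70 = 448
CropF: 0.6·655 + 0.4·(-180) = 321
CropB: 0.6·720 + 0.4·(-120) = 384
CropD: 0.6·580 + 0.4·130 = 400
Highest Hurwicz score = 448 → CropA.

CropA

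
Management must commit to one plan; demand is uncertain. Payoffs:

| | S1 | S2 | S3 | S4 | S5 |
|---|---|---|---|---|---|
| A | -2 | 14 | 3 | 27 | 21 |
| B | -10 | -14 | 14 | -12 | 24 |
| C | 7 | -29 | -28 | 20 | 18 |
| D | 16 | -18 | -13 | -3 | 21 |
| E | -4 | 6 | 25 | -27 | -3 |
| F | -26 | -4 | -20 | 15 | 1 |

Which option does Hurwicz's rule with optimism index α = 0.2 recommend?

A: 0.2·27 + 0.8·(-2) = 3.8
B: 0.2·24 + 0.8·(-14) = -6.4
C: 0.2·20 + 0.8·(-29) = -19.2
D: 0.2·21 + 0.8·(-18) = -10.2
E: 0.2·25 + 0.8·(-27) = -16.6
F: 0.2·15 + 0.8·(-26) = -17.8
Highest Hurwicz score = 3.8 → A.

A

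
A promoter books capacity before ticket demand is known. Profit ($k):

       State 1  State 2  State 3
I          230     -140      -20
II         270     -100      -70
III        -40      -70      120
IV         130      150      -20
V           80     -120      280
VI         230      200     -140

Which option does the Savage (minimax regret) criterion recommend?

Column bests: State 1=270, State 2=200, State 3=280.
I regrets: 40, 340, 300 → max 340
II regrets: 0, 300, 350 → max 350
III regrets: 310, 270, 160 → max 310
IV regrets: 140, 50, 300 → max 300
V regrets: 190, 320, 0 → max 320
VI regrets: 40, 0, 420 → max 420
Smallest max regret = 300 → IV.

IV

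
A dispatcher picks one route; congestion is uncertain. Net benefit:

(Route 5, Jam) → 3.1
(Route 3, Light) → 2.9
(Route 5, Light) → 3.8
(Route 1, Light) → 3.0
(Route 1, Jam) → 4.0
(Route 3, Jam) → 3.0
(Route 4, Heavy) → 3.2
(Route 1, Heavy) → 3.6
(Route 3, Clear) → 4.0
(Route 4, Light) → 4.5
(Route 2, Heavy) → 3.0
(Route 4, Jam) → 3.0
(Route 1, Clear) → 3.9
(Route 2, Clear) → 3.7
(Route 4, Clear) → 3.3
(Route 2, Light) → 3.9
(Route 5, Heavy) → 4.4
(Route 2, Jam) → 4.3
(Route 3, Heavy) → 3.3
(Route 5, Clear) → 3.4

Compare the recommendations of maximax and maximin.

maximax → Route 4; maximin → Route 5 (disagree)

Row maxima: Route 1=4.0, Route 2=4.3, Route 3=4.0, Route 4=4.5, Route 5=4.4
Best best-case = 4.5 → Route 4.
Row minima: Route 1=3.0, Route 2=3.0, Route 3=2.9, Route 4=3.0, Route 5=3.1
Best worst-case = 3.1 → Route 5.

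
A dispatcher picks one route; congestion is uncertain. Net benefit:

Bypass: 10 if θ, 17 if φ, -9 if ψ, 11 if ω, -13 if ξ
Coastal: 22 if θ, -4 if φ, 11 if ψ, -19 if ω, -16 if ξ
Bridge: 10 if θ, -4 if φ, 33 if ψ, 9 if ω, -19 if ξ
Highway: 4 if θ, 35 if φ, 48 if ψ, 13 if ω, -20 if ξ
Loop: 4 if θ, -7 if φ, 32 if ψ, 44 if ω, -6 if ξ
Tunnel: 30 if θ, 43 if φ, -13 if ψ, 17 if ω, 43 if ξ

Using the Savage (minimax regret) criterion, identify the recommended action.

Column bests: θ=30, φ=43, ψ=48, ω=44, ξ=43.
Bypass regrets: 20, 26, 57, 33, 56 → max 57
Coastal regrets: 8, 47, 37, 63, 59 → max 63
Bridge regrets: 20, 47, 15, 35, 62 → max 62
Highway regrets: 26, 8, 0, 31, 63 → max 63
Loop regrets: 26, 50, 16, 0, 49 → max 50
Tunnel regrets: 0, 0, 61, 27, 0 → max 61
Smallest max regret = 50 → Loop.

Loop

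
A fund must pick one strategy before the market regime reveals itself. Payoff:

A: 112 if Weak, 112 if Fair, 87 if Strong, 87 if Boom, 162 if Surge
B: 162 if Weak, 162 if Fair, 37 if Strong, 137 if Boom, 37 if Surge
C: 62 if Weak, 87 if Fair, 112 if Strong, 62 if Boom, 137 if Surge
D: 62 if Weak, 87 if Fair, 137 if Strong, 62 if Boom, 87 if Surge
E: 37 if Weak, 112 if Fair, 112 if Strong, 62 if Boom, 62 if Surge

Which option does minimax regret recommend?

A

Column bests: Weak=162, Fair=162, Strong=137, Boom=137, Surge=162.
A regrets: 50, 50, 50, 50, 0 → max 50
B regrets: 0, 0, 100, 0, 125 → max 125
C regrets: 100, 75, 25, 75, 25 → max 100
D regrets: 100, 75, 0, 75, 75 → max 100
E regrets: 125, 50, 25, 75, 100 → max 125
Smallest max regret = 50 → A.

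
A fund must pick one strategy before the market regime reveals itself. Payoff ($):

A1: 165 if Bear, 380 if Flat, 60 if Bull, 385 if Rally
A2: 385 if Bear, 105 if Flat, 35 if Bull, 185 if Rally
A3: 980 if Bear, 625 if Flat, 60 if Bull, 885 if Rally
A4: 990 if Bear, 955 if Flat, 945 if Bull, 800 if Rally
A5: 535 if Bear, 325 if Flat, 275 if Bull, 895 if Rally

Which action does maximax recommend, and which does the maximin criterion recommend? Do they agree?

maximax → A4; maximin → A4 (agree)

Row maxima: A1=385, A2=385, A3=980, A4=990, A5=895
Best best-case = 990 → A4.
Row minima: A1=60, A2=35, A3=60, A4=800, A5=275
Best worst-case = 800 → A4.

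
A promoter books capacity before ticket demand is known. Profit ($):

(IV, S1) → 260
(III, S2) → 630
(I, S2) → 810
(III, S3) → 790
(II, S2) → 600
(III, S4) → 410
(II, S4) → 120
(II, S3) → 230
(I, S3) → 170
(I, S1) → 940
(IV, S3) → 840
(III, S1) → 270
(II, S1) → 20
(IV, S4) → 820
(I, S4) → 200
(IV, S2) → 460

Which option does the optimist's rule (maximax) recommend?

Row maxima: I=940, II=600, III=790, IV=840
Best best-case = 940 → I.

I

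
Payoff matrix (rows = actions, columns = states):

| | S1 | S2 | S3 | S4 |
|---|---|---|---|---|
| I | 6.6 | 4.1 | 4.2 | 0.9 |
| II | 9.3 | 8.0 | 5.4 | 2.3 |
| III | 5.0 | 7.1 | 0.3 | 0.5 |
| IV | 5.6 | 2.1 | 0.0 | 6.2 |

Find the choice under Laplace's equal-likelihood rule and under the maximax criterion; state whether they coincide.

Row averages: I=3.95, II=6.25, III=3.225, IV=3.475
Highest average = 6.25 → II.
Row maxima: I=6.6, II=9.3, III=7.1, IV=6.2
Best best-case = 9.3 → II.

laplace → II; maximax → II (agree)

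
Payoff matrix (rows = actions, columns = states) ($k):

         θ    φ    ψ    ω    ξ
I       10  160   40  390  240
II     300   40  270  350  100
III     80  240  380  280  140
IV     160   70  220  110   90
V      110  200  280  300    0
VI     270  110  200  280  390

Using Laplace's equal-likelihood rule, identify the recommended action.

Row averages: I=168, II=212, III=224, IV=130, V=178, VI=250
Highest average = 250 → VI.

VI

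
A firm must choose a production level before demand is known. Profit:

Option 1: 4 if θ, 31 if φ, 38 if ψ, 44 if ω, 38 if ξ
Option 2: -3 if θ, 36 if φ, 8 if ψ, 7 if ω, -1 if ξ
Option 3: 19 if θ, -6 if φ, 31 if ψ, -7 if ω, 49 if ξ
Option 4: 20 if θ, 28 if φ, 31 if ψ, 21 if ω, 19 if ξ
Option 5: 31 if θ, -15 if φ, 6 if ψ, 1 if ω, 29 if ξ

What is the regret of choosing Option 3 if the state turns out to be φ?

Best payoff under φ is 36.
Regret = 36 − (-6) = 42.

42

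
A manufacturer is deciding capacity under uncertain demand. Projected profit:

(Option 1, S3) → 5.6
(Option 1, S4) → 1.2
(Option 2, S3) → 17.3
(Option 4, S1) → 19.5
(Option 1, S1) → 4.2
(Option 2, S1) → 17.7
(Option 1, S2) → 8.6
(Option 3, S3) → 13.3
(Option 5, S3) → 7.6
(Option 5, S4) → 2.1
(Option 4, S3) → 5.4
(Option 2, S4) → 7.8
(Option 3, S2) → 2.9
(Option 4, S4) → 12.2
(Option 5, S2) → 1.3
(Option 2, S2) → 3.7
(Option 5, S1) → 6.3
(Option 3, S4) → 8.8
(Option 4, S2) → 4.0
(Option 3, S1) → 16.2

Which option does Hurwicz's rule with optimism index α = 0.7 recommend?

Option 4

Option 1: 0.7·8.6 + 0.3·1.2 = 6.38
Option 2: 0.7·17.7 + 0.3·3.7 = 13.5
Option 3: 0.7·16.2 + 0.3·2.9 = 12.21
Option 4: 0.7·19.5 + 0.3·4.0 = 14.85
Option 5: 0.7·7.6 + 0.3·1.3 = 5.71
Highest Hurwicz score = 14.85 → Option 4.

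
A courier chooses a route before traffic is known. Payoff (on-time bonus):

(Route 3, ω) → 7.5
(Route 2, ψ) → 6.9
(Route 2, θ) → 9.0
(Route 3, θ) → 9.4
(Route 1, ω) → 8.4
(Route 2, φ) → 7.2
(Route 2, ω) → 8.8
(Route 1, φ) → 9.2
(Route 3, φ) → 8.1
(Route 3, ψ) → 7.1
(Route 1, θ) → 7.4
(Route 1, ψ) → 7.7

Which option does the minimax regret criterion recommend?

Column bests: θ=9.4, φ=9.2, ψ=7.7, ω=8.8.
Route 1 regrets: 2.0, 0.0, 0.0, 0.4 → max 2.0
Route 2 regrets: 0.4, 2.0, 0.8, 0.0 → max 2.0
Route 3 regrets: 0.0, 1.1, 0.6, 1.3 → max 1.3
Smallest max regret = 1.3 → Route 3.

Route 3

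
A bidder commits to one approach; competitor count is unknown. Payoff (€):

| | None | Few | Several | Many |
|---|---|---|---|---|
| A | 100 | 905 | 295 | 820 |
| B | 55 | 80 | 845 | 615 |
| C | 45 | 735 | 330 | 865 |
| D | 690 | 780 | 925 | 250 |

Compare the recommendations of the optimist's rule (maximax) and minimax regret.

maximax → D; minimax regret → D (agree)

Row maxima: A=905, B=845, C=865, D=925
Best best-case = 925 → D.
Column bests: None=690, Few=905, Several=925, Many=865.
A regrets: 590, 0, 630, 45 → max 630
B regrets: 635, 825, 80, 250 → max 825
C regrets: 645, 170, 595, 0 → max 645
D regrets: 0, 125, 0, 615 → max 615
Smallest max regret = 615 → D.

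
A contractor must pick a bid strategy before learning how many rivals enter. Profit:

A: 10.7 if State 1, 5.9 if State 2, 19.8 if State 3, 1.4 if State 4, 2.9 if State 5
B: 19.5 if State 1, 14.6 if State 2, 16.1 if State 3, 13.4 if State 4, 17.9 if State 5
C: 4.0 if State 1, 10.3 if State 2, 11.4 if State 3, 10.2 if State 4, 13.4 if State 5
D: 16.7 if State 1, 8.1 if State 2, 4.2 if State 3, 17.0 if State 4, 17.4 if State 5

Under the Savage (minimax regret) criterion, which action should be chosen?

B

Column bests: State 1=19.5, State 2=14.6, State 3=19.8, State 4=17.0, State 5=17.9.
A regrets: 8.8, 8.7, 0.0, 15.6, 15.0 → max 15.6
B regrets: 0.0, 0.0, 3.7, 3.6, 0.0 → max 3.7
C regrets: 15.5, 4.3, 8.4, 6.8, 4.5 → max 15.5
D regrets: 2.8, 6.5, 15.6, 0.0, 0.5 → max 15.6
Smallest max regret = 3.7 → B.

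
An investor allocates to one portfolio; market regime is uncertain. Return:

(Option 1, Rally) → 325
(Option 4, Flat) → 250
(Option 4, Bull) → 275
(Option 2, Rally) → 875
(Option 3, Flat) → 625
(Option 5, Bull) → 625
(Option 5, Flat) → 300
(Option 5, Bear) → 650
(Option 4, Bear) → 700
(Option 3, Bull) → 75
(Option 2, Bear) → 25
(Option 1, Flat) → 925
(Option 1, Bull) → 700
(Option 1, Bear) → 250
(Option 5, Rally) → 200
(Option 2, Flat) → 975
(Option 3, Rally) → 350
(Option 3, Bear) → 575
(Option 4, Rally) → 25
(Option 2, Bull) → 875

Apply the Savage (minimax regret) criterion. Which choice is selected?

Column bests: Bear=700, Flat=975, Bull=875, Rally=875.
Option 1 regrets: 450, 50, 175, 550 → max 550
Option 2 regrets: 675, 0, 0, 0 → max 675
Option 3 regrets: 125, 350, 800, 525 → max 800
Option 4 regrets: 0, 725, 600, 850 → max 850
Option 5 regrets: 50, 675, 250, 675 → max 675
Smallest max regret = 550 → Option 1.

Option 1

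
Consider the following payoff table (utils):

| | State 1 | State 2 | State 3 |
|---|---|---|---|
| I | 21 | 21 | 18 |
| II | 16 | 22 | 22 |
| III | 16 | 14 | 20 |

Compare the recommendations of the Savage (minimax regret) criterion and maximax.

minimax regret → I; maximax → II (disagree)

Column bests: State 1=21, State 2=22, State 3=22.
I regrets: 0, 1, 4 → max 4
II regrets: 5, 0, 0 → max 5
III regrets: 5, 8, 2 → max 8
Smallest max regret = 4 → I.
Row maxima: I=21, II=22, III=20
Best best-case = 22 → II.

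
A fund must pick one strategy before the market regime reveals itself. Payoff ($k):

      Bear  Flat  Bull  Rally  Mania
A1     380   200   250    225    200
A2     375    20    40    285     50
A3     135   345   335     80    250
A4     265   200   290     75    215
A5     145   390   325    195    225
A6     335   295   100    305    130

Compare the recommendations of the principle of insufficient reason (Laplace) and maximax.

laplace → A5; maximax → A5 (agree)

Row averages: A1=251, A2=154, A3=229, A4=209, A5=256, A6=233
Highest average = 256 → A5.
Row maxima: A1=380, A2=375, A3=345, A4=290, A5=390, A6=335
Best best-case = 390 → A5.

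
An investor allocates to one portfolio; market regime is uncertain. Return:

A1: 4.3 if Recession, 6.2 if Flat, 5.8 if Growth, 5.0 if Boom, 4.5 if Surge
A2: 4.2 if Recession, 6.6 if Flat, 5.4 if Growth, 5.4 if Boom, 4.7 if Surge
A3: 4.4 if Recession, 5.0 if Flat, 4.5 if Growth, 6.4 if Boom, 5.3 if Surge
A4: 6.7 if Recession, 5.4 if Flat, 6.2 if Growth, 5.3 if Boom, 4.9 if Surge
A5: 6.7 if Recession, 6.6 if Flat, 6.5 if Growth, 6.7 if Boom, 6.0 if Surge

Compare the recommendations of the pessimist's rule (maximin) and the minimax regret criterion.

Row minima: A1=4.3, A2=4.2, A3=4.4, A4=4.9, A5=6.0
Best worst-case = 6.0 → A5.
Column bests: Recession=6.7, Flat=6.6, Growth=6.5, Boom=6.7, Surge=6.0.
A1 regrets: 2.4, 0.4, 0.7, 1.7, 1.5 → max 2.4
A2 regrets: 2.5, 0.0, 1.1, 1.3, 1.3 → max 2.5
A3 regrets: 2.3, 1.6, 2.0, 0.3, 0.7 → max 2.3
A4 regrets: 0.0, 1.2, 0.3, 1.4, 1.1 → max 1.4
A5 regrets: 0.0, 0.0, 0.0, 0.0, 0.0 → max 0.0
Smallest max regret = 0.0 → A5.

maximin → A5; minimax regret → A5 (agree)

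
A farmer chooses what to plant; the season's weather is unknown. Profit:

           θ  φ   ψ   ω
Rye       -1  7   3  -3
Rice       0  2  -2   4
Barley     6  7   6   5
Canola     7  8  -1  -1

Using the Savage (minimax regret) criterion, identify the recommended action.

Column bests: θ=7, φ=8, ψ=6, ω=5.
Rye regrets: 8, 1, 3, 8 → max 8
Rice regrets: 7, 6, 8, 1 → max 8
Barley regrets: 1, 1, 0, 0 → max 1
Canola regrets: 0, 0, 7, 6 → max 7
Smallest max regret = 1 → Barley.

Barley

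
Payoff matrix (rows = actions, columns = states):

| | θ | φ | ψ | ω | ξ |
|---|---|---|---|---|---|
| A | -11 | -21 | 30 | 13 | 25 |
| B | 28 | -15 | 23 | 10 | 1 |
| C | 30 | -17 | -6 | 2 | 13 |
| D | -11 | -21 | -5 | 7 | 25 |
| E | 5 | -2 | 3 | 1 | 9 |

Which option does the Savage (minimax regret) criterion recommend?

Column bests: θ=30, φ=-2, ψ=30, ω=13, ξ=25.
A regrets: 41, 19, 0, 0, 0 → max 41
B regrets: 2, 13, 7, 3, 24 → max 24
C regrets: 0, 15, 36, 11, 12 → max 36
D regrets: 41, 19, 35, 6, 0 → max 41
E regrets: 25, 0, 27, 12, 16 → max 27
Smallest max regret = 24 → B.

B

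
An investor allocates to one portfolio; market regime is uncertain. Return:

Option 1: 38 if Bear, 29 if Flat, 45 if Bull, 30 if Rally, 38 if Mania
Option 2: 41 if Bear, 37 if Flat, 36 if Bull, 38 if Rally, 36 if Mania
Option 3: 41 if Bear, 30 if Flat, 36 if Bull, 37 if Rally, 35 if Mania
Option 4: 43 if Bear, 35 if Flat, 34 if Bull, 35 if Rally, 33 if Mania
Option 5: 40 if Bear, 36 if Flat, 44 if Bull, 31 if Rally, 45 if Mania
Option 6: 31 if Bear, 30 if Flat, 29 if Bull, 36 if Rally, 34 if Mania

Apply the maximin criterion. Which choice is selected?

Option 2

Row minima: Option 1=29, Option 2=36, Option 3=30, Option 4=33, Option 5=31, Option 6=29
Best worst-case = 36 → Option 2.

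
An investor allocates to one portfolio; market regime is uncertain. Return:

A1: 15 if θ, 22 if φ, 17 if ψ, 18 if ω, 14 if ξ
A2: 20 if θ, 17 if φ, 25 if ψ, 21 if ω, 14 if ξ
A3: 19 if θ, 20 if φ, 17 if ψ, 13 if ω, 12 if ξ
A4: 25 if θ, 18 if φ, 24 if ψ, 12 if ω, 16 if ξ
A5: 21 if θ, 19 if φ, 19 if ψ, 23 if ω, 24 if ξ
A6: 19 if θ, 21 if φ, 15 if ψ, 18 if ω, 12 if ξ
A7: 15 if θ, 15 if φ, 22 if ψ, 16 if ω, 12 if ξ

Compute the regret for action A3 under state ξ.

12

Best payoff under ξ is 24.
Regret = 24 − 12 = 12.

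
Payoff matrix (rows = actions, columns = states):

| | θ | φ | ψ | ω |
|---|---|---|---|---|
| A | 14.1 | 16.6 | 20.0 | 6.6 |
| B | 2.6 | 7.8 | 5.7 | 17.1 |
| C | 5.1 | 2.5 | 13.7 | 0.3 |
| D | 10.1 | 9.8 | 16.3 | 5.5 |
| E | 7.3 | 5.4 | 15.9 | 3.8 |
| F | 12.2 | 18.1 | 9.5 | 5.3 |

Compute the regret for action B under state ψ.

14.3

Best payoff under ψ is 20.0.
Regret = 20.0 − 5.7 = 14.3.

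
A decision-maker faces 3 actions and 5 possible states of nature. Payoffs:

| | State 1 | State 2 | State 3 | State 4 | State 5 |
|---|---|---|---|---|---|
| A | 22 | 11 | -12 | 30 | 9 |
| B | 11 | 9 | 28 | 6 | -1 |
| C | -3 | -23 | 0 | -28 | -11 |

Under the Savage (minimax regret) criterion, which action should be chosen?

Column bests: State 1=22, State 2=11, State 3=28, State 4=30, State 5=9.
A regrets: 0, 0, 40, 0, 0 → max 40
B regrets: 11, 2, 0, 24, 10 → max 24
C regrets: 25, 34, 28, 58, 20 → max 58
Smallest max regret = 24 → B.

B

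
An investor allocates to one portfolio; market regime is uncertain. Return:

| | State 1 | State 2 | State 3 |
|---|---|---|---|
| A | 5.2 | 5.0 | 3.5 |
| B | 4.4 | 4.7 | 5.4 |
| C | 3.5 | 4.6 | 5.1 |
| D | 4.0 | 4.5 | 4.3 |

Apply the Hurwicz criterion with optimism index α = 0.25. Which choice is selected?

B

A: 0.25·5.2 + 0.75·3.5 = 3.925
B: 0.25·5.4 + 0.75·4.4 = 4.65
C: 0.25·5.1 + 0.75·3.5 = 3.9
D: 0.25·4.5 + 0.75·4.0 = 4.125
Highest Hurwicz score = 4.65 → B.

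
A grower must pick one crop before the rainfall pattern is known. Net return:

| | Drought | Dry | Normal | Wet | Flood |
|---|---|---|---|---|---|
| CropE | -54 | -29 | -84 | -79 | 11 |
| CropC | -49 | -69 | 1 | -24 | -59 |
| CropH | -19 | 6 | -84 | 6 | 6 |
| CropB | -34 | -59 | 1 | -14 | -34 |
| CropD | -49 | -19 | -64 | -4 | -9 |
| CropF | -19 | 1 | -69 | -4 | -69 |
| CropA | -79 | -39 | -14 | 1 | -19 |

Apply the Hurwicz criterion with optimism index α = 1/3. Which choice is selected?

CropE: 1/3·11 + 2/3·(-84) = -157/3
CropC: 1/3·1 + 2/3·(-69) = -137/3
CropH: 1/3·6 + 2/3·(-84) = -54
CropB: 1/3·1 + 2/3·(-59) = -39
CropD: 1/3·(-4) + 2/3·(-64) = -44
CropF: 1/3·1 + 2/3·(-69) = -137/3
CropA: 1/3·1 + 2/3·(-79) = -157/3
Highest Hurwicz score = -39 → CropB.

CropB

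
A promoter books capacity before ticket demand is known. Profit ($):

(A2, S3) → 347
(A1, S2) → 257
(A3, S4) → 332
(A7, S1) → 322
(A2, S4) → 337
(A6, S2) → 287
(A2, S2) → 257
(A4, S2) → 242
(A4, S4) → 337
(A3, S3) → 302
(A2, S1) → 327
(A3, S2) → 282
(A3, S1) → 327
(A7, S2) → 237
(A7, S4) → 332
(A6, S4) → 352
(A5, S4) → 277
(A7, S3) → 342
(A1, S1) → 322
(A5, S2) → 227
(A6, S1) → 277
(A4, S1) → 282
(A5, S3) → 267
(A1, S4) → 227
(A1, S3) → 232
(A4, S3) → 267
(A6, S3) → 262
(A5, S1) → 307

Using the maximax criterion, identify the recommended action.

A6

Row maxima: A1=322, A2=347, A3=332, A4=337, A5=307, A6=352, A7=342
Best best-case = 352 → A6.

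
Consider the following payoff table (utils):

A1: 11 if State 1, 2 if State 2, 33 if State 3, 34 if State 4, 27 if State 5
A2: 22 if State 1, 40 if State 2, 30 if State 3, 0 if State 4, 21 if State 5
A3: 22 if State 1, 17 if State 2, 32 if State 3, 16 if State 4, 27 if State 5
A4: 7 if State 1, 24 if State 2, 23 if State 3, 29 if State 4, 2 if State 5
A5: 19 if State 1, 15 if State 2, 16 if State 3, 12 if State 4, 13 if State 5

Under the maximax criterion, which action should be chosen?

A2

Row maxima: A1=34, A2=40, A3=32, A4=29, A5=19
Best best-case = 40 → A2.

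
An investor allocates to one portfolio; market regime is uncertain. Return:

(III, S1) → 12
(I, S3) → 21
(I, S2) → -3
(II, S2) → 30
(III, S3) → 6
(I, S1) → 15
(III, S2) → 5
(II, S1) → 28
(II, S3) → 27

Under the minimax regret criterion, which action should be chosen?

II

Column bests: S1=28, S2=30, S3=27.
I regrets: 13, 33, 6 → max 33
II regrets: 0, 0, 0 → max 0
III regrets: 16, 25, 21 → max 25
Smallest max regret = 0 → II.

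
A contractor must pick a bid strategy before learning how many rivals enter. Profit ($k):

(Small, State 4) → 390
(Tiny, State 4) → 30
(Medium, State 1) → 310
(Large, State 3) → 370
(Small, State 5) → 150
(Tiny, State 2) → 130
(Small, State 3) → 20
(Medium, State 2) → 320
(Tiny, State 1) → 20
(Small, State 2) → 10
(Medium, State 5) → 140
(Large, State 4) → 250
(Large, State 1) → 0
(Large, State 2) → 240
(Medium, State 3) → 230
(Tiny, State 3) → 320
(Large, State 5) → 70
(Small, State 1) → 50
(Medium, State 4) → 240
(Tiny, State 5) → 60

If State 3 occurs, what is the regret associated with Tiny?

50

Best payoff under State 3 is 370.
Regret = 370 − 320 = 50.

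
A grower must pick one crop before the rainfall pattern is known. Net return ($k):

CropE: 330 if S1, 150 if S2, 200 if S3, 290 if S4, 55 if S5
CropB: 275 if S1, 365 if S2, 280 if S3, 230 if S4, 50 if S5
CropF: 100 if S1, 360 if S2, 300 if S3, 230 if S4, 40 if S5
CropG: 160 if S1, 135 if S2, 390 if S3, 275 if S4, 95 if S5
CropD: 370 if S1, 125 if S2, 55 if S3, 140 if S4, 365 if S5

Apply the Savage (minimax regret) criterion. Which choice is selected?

CropG

Column bests: S1=370, S2=365, S3=390, S4=290, S5=365.
CropE regrets: 40, 215, 190, 0, 310 → max 310
CropB regrets: 95, 0, 110, 60, 315 → max 315
CropF regrets: 270, 5, 90, 60, 325 → max 325
CropG regrets: 210, 230, 0, 15, 270 → max 270
CropD regrets: 0, 240, 335, 150, 0 → max 335
Smallest max regret = 270 → CropG.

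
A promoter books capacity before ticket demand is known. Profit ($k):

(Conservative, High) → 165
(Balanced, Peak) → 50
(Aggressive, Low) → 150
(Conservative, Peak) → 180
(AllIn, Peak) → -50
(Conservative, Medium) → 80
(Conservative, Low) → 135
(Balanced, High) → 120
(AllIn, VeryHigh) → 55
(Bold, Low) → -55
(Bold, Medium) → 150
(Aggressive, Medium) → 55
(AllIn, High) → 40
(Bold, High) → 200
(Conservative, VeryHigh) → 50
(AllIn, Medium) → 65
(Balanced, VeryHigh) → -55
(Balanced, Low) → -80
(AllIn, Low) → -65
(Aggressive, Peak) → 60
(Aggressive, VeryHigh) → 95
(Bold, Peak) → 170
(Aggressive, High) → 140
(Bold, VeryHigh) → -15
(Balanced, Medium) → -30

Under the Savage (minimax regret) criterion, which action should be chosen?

Column bests: Low=150, Medium=150, High=200, VeryHigh=95, Peak=180.
Conservative regrets: 15, 70, 35, 45, 0 → max 70
Balanced regrets: 230, 180, 80, 150, 130 → max 230
Aggressive regrets: 0, 95, 60, 0, 120 → max 120
Bold regrets: 205, 0, 0, 110, 10 → max 205
AllIn regrets: 215, 85, 160, 40, 230 → max 230
Smallest max regret = 70 → Conservative.

Conservative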